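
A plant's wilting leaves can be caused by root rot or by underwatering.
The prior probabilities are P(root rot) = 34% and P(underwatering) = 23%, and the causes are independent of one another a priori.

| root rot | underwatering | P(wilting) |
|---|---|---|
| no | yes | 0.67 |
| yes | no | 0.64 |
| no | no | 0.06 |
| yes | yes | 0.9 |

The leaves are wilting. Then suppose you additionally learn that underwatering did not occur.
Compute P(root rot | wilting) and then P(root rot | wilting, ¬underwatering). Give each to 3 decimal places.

For the numerator, keep only root rot=true terms: 0.167552 + 0.070380 = 0.237932
Denominator P(wilting): 0.06×0.66×0.77 + 0.67×0.66×0.23 + 0.64×0.34×0.77 + 0.9×0.34×0.23 = 0.370130
P(root rot | wilting) = 0.237932/0.370130 ≈ 0.643

With the extra evidence:
Weight on root rot=true, given the evidence: 0.64*0.34 = 0.217600
Denominator P(wilting | ¬underwatering): 0.06*0.66 + 0.64*0.34 = 0.257200
P(root rot | wilting, ¬underwatering) = 0.217600/0.257200 ≈ 0.846
With underwatering excluded, root rot must carry more of the explanatory weight for the wilting.

P(root rot | wilting) ≈ 0.643; P(root rot | wilting, ¬underwatering) ≈ 0.846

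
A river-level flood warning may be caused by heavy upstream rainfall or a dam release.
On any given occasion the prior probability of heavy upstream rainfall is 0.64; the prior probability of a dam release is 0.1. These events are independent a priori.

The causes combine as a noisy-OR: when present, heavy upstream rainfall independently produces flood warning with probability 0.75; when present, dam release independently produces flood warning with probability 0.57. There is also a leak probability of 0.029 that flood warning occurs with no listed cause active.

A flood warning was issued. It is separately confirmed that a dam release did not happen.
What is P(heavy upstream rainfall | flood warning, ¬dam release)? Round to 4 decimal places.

P(heavy upstream rainfall | flood warning, ¬dam release) ≈ 0.9789

Under noisy-OR, P(flood warning | causes) = 1 − (1−0.029)·∏(1−qᵢ) over the active causes.
Enumerate both values of heavy upstream rainfall and weight by the priors:
  P(flood warning | ¬dam release) = 0.029×0.36 + 0.75725×0.64
        = 0.010440 + 0.484640 = 0.495080
Keeping only the heavy upstream rainfall-present terms gives 0.484640, so
  P(heavy upstream rainfall | flood warning, ¬dam release) = 0.484640 / 0.495080 ≈ 0.9789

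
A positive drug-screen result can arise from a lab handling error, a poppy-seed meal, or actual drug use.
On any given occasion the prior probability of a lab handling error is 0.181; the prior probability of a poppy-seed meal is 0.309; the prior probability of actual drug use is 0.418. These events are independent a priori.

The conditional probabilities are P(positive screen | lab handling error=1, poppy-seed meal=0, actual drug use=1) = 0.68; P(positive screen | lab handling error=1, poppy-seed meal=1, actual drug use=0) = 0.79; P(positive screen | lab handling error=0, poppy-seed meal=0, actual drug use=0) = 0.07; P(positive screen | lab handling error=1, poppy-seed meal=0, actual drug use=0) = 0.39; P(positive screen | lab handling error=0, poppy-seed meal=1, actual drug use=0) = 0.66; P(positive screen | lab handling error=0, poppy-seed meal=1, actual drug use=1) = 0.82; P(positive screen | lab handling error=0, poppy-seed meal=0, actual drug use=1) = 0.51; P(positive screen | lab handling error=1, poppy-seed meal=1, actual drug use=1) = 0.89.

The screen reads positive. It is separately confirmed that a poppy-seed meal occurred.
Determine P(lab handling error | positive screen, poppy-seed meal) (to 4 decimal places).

Weight on lab handling error=true, given the evidence: 0.083220 + 0.067336 = 0.150556
The normalizing constant is 0.66·0.819·0.582 + 0.82·0.819·0.418 + 0.79·0.181·0.582 + 0.89·0.181·0.418 = 0.745870
Posterior = 0.150556 / 0.745870 ≈ 0.2019

P(lab handling error | positive screen, poppy-seed meal) ≈ 0.2019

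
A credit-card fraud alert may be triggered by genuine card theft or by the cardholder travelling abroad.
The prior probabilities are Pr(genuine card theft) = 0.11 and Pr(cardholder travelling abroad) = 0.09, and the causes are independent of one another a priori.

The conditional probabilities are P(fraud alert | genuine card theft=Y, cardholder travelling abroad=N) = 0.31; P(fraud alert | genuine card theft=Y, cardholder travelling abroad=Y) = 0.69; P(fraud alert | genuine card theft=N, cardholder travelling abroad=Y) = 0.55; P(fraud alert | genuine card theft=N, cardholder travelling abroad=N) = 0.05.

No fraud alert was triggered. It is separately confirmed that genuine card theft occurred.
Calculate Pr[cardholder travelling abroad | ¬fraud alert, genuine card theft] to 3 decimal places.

P(¬fraud alert | genuine card theft) = 0.69*0.91 + 0.31*0.09 = 0.627900 + 0.027900 = 0.655800
The cardholder travelling abroad-present share is 0.31*0.09 = 0.027900.
P(cardholder travelling abroad | ¬fraud alert, genuine card theft) = 0.027900 / 0.655800 ≈ 0.043

Pr[cardholder travelling abroad | ¬fraud alert, genuine card theft] ≈ 0.043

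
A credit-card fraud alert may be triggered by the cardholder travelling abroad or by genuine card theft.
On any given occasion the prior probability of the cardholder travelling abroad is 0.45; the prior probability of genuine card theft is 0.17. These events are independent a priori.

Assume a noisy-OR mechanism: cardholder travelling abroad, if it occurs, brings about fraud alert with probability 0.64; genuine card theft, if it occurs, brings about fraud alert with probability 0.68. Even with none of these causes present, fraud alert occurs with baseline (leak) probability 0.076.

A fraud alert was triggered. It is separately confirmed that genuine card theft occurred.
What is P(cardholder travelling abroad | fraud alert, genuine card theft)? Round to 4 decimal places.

Under noisy-OR, P(fraud alert | causes) = 1 − (1−0.076)·∏(1−qᵢ) over the active causes.
Enumerate both values of cardholder travelling abroad and weight by the priors:
  P(fraud alert | genuine card theft) = 0.70432*0.55 + 0.893555*0.45
        = 0.387376 + 0.402100 = 0.789476
Configurations with cardholder travelling abroad contribute 0.402100, so
  P(cardholder travelling abroad | fraud alert, genuine card theft) = 0.402100 / 0.789476 ≈ 0.5093

P(cardholder travelling abroad | fraud alert, genuine card theft) ≈ 0.5093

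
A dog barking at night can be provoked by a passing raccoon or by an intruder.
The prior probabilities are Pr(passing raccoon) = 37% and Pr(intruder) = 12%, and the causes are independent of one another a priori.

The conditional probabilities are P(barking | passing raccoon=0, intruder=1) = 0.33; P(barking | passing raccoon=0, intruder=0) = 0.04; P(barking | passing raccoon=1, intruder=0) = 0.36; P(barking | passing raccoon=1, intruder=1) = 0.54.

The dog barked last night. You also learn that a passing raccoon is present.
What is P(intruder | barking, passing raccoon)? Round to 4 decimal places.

Sum P(barking|·) weighted by the priors over both values of intruder:
  P(barking | passing raccoon) = 0.36×0.88 + 0.54×0.12
        = 0.316800 + 0.064800 = 0.381600
The terms with intruder present sum to 0.064800, so
  P(intruder | barking, passing raccoon) = 0.064800 / 0.381600 ≈ 0.1698

P(intruder | barking, passing raccoon) ≈ 0.1698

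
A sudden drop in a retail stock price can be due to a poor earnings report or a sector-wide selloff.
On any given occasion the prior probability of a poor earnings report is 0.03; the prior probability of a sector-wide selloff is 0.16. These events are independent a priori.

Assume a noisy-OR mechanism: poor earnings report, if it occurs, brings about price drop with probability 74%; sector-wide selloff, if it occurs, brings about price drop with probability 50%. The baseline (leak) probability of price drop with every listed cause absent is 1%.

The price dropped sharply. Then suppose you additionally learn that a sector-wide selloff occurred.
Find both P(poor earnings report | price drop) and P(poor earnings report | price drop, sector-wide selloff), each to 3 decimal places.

Under noisy-OR, P(price drop | causes) = 1 − (1−0.01)·∏(1−qᵢ) over the active causes.
Enumerate the 4 (poor earnings report, sector-wide selloff) configurations and weight by the priors:
  P(price drop) = 0.01*0.97*0.84 + 0.505*0.97*0.16 + 0.7426*0.03*0.84 + 0.8713*0.03*0.16
        = 0.008148 + 0.078376 + 0.018714 + 0.004182 = 0.109420
Configurations with poor earnings report contribute 0.022896, so
  P(poor earnings report | price drop) = 0.022896 / 0.109420 ≈ 0.209

Now condition on the additional information:
By total probability over both values of poor earnings report:
  P(price drop | sector-wide selloff) = 0.505*0.97 + 0.8713*0.03
        = 0.489850 + 0.026139 = 0.515989
Configurations with poor earnings report contribute 0.026139, so
  P(poor earnings report | price drop, sector-wide selloff) = 0.026139 / 0.515989 ≈ 0.051

P(poor earnings report | price drop) ≈ 0.209; P(poor earnings report | price drop, sector-wide selloff) ≈ 0.051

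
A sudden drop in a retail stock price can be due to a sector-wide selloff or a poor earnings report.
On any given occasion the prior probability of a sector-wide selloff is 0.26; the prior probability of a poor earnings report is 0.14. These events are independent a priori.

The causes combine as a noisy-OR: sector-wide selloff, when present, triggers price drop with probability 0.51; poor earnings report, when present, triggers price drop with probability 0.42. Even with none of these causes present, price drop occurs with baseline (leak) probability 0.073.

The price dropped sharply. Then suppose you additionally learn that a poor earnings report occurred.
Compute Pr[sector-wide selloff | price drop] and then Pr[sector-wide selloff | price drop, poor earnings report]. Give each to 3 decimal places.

Pr[sector-wide selloff | price drop] ≈ 0.612; Pr[sector-wide selloff | price drop, poor earnings report] ≈ 0.359

Under noisy-OR, P(price drop | causes) = 1 − (1−0.073)·∏(1−qᵢ) over the active causes.
P(price drop) = 0.073×0.74×0.86 + 0.46234×0.74×0.14 + 0.54577×0.26×0.86 + 0.736547×0.26×0.14 = 0.046457 + 0.047898 + 0.122034 + 0.026810 = 0.243199
Of this, 0.148844 comes from 0.122034 + 0.026810 (the sector-wide selloff=true cases).
Hence the posterior is 0.148844/0.243199 ≈ 0.612.

Now also conditioning on poor earnings report=true:
By total probability over both values of sector-wide selloff:
  P(price drop | poor earnings report) = 0.46234*0.74 + 0.736547*0.26
        = 0.342132 + 0.191502 = 0.533634
Configurations with sector-wide selloff contribute 0.191502, so
  P(sector-wide selloff | price drop, poor earnings report) = 0.191502 / 0.533634 ≈ 0.359
This is intercausal reasoning (explaining away): once poor earnings report accounts for the price drop, sector-wide selloff becomes less likely.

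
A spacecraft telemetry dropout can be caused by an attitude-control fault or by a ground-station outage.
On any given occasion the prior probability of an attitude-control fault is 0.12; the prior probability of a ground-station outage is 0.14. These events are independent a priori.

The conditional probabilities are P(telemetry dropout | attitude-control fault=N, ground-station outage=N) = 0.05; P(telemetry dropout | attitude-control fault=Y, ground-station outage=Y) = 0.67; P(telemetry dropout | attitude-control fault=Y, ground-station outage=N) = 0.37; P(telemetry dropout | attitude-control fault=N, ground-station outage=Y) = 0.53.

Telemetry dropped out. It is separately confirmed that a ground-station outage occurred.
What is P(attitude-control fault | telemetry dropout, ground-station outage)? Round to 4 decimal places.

P(attitude-control fault | telemetry dropout, ground-station outage) ≈ 0.1470

Sum P(telemetry dropout|·) weighted by the priors over both values of attitude-control fault:
  P(telemetry dropout | ground-station outage) = 0.53*0.88 + 0.67*0.12
        = 0.466400 + 0.080400 = 0.546800
Keeping only the attitude-control fault-present terms gives 0.080400, so
  P(attitude-control fault | telemetry dropout, ground-station outage) = 0.080400 / 0.546800 ≈ 0.1470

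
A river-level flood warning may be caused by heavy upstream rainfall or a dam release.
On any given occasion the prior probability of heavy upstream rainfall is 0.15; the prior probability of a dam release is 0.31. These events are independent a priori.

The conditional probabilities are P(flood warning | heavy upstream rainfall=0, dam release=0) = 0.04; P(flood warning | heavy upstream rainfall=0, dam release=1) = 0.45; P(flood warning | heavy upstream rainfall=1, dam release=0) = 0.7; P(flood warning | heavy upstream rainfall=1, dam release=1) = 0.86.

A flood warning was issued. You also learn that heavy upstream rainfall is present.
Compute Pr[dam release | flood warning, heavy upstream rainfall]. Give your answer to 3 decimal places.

Pr[dam release | flood warning, heavy upstream rainfall] ≈ 0.356

Weight on dam release=true, given the evidence: 0.86*0.31 = 0.266600
Denominator P(flood warning | heavy upstream rainfall): 0.7*0.69 + 0.86*0.31 = 0.749600
P(dam release | flood warning, heavy upstream rainfall) = 0.266600/0.749600 ≈ 0.356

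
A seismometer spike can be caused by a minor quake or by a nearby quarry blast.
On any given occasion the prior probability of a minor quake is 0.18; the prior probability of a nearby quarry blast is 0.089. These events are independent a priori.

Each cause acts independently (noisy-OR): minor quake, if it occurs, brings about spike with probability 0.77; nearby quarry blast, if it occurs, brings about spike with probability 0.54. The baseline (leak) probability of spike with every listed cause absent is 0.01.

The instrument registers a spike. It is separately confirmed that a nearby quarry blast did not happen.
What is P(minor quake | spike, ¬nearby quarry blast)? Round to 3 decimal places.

Under noisy-OR, P(spike | causes) = 1 − (1−0.01)·∏(1−qᵢ) over the active causes.
Numerator (weight on configurations with minor quake): 0.7723·0.18 = 0.139014
Denominator P(spike | ¬nearby quarry blast): 0.01·0.82 + 0.7723·0.18 = 0.147214
Posterior = 0.139014 / 0.147214 ≈ 0.944

P(minor quake | spike, ¬nearby quarry blast) ≈ 0.944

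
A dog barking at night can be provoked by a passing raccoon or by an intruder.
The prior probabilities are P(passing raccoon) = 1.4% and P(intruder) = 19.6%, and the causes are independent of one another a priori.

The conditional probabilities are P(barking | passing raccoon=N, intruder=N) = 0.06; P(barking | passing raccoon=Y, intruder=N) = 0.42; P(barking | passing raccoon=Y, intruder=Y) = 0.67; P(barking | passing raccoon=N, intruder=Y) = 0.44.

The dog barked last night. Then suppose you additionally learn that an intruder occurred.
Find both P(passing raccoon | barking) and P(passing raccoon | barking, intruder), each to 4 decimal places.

P(passing raccoon | barking) ≈ 0.0472; P(passing raccoon | barking, intruder) ≈ 0.0212

P(barking) = 0.06·0.986·0.804 + 0.44·0.986·0.196 + 0.42·0.014·0.804 + 0.67·0.014·0.196 = 0.047565 + 0.085033 + 0.004728 + 0.001838 = 0.139164
Restricting to configurations with passing raccoon present: 0.004728 + 0.001838 = 0.006566.
So P(passing raccoon | barking) = 0.006566/0.139164 ≈ 0.0472.

Now also conditioning on intruder=true:
Numerator (weight on configurations with passing raccoon): 0.67×0.014 = 0.009380
Normalizer over all consistent configurations: 0.44×0.986 + 0.67×0.014 = 0.443220
Posterior = 0.009380 / 0.443220 ≈ 0.0212
— intruder explains away the evidence for passing raccoon.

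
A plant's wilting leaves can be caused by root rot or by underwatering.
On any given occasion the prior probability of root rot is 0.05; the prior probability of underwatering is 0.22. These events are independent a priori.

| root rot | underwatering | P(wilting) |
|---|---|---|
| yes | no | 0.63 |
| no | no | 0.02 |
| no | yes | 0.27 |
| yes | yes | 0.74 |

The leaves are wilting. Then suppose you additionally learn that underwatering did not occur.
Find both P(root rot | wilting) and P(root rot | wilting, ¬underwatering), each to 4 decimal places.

P(root rot | wilting) ≈ 0.3146; P(root rot | wilting, ¬underwatering) ≈ 0.6238

P(wilting) = 0.02×0.95×0.78 + 0.27×0.95×0.22 + 0.63×0.05×0.78 + 0.74×0.05×0.22 = 0.014820 + 0.056430 + 0.024570 + 0.008140 = 0.103960
The root rot-present share is 0.024570 + 0.008140 = 0.032710.
So P(root rot | wilting) = 0.032710/0.103960 ≈ 0.3146.

Now also conditioning on underwatering≠true:
P(wilting | ¬underwatering) = 0.02·0.95 + 0.63·0.05 = 0.019000 + 0.031500 = 0.050500
Of this, 0.031500 comes from 0.63·0.05 (the root rot=true cases).
P(root rot | wilting, ¬underwatering) = 0.031500 / 0.050500 ≈ 0.6238
With underwatering excluded, root rot must carry more of the explanatory weight for the wilting.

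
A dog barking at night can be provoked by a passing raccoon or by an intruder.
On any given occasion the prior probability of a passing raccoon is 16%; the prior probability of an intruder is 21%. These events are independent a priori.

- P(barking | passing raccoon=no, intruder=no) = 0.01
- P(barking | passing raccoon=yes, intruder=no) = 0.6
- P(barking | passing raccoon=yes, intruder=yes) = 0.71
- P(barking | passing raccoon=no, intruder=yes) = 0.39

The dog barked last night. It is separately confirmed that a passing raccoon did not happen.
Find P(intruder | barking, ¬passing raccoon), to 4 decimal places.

By total probability over both values of intruder:
  P(barking | ¬passing raccoon) = 0.01×0.79 + 0.39×0.21
        = 0.007900 + 0.081900 = 0.089800
Keeping only the intruder-present terms gives 0.081900, so
  P(intruder | barking, ¬passing raccoon) = 0.081900 / 0.089800 ≈ 0.9120

P(intruder | barking, ¬passing raccoon) ≈ 0.9120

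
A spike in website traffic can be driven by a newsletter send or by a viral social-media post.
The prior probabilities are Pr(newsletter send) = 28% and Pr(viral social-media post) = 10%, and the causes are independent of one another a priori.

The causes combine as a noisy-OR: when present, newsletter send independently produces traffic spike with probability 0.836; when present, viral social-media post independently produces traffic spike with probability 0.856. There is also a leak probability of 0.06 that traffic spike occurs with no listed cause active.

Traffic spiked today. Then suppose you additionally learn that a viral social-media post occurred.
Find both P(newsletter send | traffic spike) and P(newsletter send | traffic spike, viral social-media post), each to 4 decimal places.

Under noisy-OR, P(traffic spike | causes) = 1 − (1−0.06)·∏(1−qᵢ) over the active causes.
Enumerate the 4 (newsletter send, viral social-media post) configurations and weight by the priors:
  P(traffic spike) = 0.06·0.72·0.9 + 0.86464·0.72·0.1 + 0.84584·0.28·0.9 + 0.977801·0.28·0.1
        = 0.038880 + 0.062254 + 0.213152 + 0.027378 = 0.341664
The terms with newsletter send present sum to 0.240530, so
  P(newsletter send | traffic spike) = 0.240530 / 0.341664 ≈ 0.7040

Now condition on the additional information:
Weight on newsletter send=true, given the evidence: 0.977801·0.28 = 0.273784
The normalizing constant is 0.86464·0.72 + 0.977801·0.28 = 0.896325
Posterior = 0.273784 / 0.896325 ≈ 0.3055
Conditioning on viral social-media post lowers the posterior on newsletter send: the classic explaining-away effect in a common-effect structure.

P(newsletter send | traffic spike) ≈ 0.7040; P(newsletter send | traffic spike, viral social-media post) ≈ 0.3055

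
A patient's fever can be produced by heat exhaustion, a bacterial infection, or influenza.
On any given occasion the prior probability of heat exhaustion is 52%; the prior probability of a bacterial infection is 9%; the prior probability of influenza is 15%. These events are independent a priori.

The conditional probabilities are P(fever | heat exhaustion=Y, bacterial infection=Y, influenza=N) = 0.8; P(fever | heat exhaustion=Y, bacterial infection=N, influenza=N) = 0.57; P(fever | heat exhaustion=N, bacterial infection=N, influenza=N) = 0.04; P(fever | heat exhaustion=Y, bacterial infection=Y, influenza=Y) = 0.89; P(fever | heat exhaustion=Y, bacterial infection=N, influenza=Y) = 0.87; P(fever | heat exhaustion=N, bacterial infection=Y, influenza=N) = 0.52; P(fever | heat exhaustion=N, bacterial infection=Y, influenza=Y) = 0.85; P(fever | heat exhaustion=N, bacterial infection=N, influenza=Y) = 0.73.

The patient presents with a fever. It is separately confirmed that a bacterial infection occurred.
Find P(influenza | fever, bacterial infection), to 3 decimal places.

P(fever | bacterial infection) = 0.52*0.48*0.85 + 0.85*0.48*0.15 + 0.8*0.52*0.85 + 0.89*0.52*0.15 = 0.212160 + 0.061200 + 0.353600 + 0.069420 = 0.696380
Of this, 0.130620 comes from 0.061200 + 0.069420 (the influenza=true cases).
P(influenza | fever, bacterial infection) = 0.130620 / 0.696380 ≈ 0.188

P(influenza | fever, bacterial infection) ≈ 0.188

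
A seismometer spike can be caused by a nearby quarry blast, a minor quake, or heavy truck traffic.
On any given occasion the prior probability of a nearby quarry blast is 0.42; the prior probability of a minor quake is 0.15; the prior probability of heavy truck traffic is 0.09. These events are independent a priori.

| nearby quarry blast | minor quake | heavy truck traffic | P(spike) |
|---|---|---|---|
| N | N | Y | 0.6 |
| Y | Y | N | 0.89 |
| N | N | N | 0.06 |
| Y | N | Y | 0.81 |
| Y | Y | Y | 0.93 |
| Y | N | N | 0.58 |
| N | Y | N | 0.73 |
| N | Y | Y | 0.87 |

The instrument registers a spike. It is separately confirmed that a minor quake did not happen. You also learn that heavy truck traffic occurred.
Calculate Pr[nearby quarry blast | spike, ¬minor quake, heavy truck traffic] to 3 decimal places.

P(spike | ¬minor quake, heavy truck traffic) = 0.6·0.58 + 0.81·0.42 = 0.348000 + 0.340200 = 0.688200
Of this, 0.340200 comes from 0.81·0.42 (the nearby quarry blast=true cases).
So P(nearby quarry blast | spike, ¬minor quake, heavy truck traffic) = 0.340200/0.688200 ≈ 0.494.

Pr[nearby quarry blast | spike, ¬minor quake, heavy truck traffic] ≈ 0.494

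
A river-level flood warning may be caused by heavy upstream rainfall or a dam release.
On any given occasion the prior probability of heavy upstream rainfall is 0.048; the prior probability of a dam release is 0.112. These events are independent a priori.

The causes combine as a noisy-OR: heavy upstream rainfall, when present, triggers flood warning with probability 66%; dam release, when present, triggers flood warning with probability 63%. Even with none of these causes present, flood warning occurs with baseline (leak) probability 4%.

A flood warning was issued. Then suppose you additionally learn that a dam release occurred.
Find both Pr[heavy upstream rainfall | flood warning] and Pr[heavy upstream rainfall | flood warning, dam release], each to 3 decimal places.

Under noisy-OR, P(flood warning | causes) = 1 − (1−0.04)·∏(1−qᵢ) over the active causes.
Sum P(flood warning|·) weighted by the priors over the 4 (heavy upstream rainfall, dam release) configurations:
  P(flood warning) = 0.04·0.952·0.888 + 0.6448·0.952·0.112 + 0.6736·0.048·0.888 + 0.879232·0.048·0.112
        = 0.033815 + 0.068751 + 0.028712 + 0.004727 = 0.136005
Keeping only the heavy upstream rainfall-present terms gives 0.033439, so
  P(heavy upstream rainfall | flood warning) = 0.033439 / 0.136005 ≈ 0.246

Now also conditioning on dam release=true:
P(flood warning | dam release) = 0.6448·0.952 + 0.879232·0.048 = 0.613850 + 0.042203 = 0.656053
The heavy upstream rainfall-present share is 0.879232·0.048 = 0.042203.
So P(heavy upstream rainfall | flood warning, dam release) = 0.042203/0.656053 ≈ 0.064.

Pr[heavy upstream rainfall | flood warning] ≈ 0.246; Pr[heavy upstream rainfall | flood warning, dam release] ≈ 0.064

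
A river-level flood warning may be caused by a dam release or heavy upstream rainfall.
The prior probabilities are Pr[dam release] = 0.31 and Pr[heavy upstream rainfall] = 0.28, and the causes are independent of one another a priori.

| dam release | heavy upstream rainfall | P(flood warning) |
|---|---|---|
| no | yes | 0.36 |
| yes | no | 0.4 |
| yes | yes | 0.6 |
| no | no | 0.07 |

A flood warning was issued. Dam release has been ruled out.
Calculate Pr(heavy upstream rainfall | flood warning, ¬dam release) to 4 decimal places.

Enumerate both values of heavy upstream rainfall and weight by the priors:
  P(flood warning | ¬dam release) = 0.07×0.72 + 0.36×0.28
        = 0.050400 + 0.100800 = 0.151200
The terms with heavy upstream rainfall present sum to 0.100800, so
  P(heavy upstream rainfall | flood warning, ¬dam release) = 0.100800 / 0.151200 ≈ 0.6667

Pr(heavy upstream rainfall | flood warning, ¬dam release) ≈ 0.6667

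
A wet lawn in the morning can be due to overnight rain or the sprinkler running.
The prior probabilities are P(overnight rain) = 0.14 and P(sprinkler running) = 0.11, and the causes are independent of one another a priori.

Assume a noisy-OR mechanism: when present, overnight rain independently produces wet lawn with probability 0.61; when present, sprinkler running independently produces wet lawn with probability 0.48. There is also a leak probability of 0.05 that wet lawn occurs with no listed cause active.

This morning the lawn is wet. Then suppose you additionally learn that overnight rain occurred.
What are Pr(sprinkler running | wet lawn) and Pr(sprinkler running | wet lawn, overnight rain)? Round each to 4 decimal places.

Under noisy-OR, P(wet lawn | causes) = 1 − (1−0.05)·∏(1−qᵢ) over the active causes.
P(wet lawn) = 0.05*0.86*0.89 + 0.506*0.86*0.11 + 0.6295*0.14*0.89 + 0.80734*0.14*0.11 = 0.038270 + 0.047868 + 0.078436 + 0.012433 = 0.177007
Restricting to configurations with sprinkler running present: 0.047868 + 0.012433 = 0.060301.
Hence the posterior is 0.060301/0.177007 ≈ 0.3407.

With the extra evidence:
P(wet lawn | overnight rain) = 0.6295*0.89 + 0.80734*0.11 = 0.560255 + 0.088807 = 0.649062
The sprinkler running-present share is 0.80734*0.11 = 0.088807.
So P(sprinkler running | wet lawn, overnight rain) = 0.088807/0.649062 ≈ 0.1368.

Pr(sprinkler running | wet lawn) ≈ 0.3407; Pr(sprinkler running | wet lawn, overnight rain) ≈ 0.1368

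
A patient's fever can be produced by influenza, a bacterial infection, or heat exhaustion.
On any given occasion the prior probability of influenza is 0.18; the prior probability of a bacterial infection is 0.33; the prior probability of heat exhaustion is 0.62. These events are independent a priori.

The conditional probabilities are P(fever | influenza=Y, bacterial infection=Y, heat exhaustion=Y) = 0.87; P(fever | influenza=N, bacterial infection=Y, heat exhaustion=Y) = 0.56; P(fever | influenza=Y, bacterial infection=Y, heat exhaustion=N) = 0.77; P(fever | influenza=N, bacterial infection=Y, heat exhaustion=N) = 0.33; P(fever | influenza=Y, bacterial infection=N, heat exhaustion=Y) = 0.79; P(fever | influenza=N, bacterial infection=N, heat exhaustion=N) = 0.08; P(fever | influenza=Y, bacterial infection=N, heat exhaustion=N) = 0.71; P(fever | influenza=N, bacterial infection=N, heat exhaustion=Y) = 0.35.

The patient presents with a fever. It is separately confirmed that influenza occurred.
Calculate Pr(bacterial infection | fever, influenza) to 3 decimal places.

By total probability over the 4 (bacterial infection, heat exhaustion) configurations:
  P(fever | influenza) = 0.71×0.67×0.38 + 0.79×0.67×0.62 + 0.77×0.33×0.38 + 0.87×0.33×0.62
        = 0.180766 + 0.328166 + 0.096558 + 0.178002 = 0.783492
Keeping only the bacterial infection-present terms gives 0.274560, so
  P(bacterial infection | fever, influenza) = 0.274560 / 0.783492 ≈ 0.350

Pr(bacterial infection | fever, influenza) ≈ 0.350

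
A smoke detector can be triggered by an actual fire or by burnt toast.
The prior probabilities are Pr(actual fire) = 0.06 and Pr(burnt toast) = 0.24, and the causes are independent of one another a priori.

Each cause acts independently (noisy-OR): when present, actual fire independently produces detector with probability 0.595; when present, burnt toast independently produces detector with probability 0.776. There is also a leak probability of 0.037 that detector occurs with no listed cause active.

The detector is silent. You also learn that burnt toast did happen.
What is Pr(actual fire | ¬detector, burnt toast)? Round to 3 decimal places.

Pr(actual fire | ¬detector, burnt toast) ≈ 0.025

Under noisy-OR, P(detector | causes) = 1 − (1−0.037)·∏(1−qᵢ) over the active causes.
For the numerator, keep only actual fire=true terms: 0.087363*0.06 = 0.005242
Denominator P(¬detector | burnt toast): 0.215712*0.94 + 0.087363*0.06 = 0.208011
Posterior = 0.005242 / 0.208011 ≈ 0.025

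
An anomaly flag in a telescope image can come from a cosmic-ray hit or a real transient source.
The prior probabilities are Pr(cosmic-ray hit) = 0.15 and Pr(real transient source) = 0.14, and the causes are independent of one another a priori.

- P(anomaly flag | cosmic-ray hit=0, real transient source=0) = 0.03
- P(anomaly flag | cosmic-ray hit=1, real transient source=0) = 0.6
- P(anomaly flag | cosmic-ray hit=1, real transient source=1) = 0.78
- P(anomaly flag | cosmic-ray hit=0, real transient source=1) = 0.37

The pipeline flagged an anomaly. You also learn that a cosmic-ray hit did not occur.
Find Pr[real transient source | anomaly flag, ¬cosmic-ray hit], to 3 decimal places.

Pr[real transient source | anomaly flag, ¬cosmic-ray hit] ≈ 0.668

Weight on real transient source=true, given the evidence: 0.37*0.14 = 0.051800
Normalizer over all consistent configurations: 0.03*0.86 + 0.37*0.14 = 0.077600
Posterior = 0.051800 / 0.077600 ≈ 0.668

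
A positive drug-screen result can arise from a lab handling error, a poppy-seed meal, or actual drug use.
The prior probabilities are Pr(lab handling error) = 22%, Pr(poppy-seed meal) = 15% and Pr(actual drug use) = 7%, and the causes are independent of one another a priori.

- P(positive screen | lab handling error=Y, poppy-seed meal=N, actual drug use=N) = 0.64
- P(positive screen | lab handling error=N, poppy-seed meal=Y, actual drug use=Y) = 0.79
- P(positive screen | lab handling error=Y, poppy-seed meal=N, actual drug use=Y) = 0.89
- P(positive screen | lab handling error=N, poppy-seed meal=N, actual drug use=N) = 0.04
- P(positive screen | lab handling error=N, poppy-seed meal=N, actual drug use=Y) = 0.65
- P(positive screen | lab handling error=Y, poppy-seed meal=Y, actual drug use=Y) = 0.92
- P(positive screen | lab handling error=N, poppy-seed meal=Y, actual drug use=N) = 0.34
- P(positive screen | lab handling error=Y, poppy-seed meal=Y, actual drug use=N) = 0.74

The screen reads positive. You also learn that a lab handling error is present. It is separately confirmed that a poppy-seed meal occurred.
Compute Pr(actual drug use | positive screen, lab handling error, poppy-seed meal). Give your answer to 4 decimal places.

Numerator (weight on configurations with actual drug use): 0.92*0.07 = 0.064400
The normalizing constant is 0.74*0.93 + 0.92*0.07 = 0.752600
P(actual drug use | positive screen, lab handling error, poppy-seed meal) = 0.064400/0.752600 ≈ 0.0856

Pr(actual drug use | positive screen, lab handling error, poppy-seed meal) ≈ 0.0856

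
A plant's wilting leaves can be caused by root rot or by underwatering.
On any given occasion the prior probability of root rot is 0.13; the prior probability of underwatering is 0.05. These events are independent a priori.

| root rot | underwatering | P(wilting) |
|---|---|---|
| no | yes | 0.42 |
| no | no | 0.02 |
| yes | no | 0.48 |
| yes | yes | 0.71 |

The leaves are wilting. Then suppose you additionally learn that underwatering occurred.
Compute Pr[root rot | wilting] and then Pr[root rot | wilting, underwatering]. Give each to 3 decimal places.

Pr[root rot | wilting] ≈ 0.647; Pr[root rot | wilting, underwatering] ≈ 0.202

Sum P(wilting|·) weighted by the priors over the 4 (root rot, underwatering) configurations:
  P(wilting) = 0.02·0.87·0.95 + 0.42·0.87·0.05 + 0.48·0.13·0.95 + 0.71·0.13·0.05
        = 0.016530 + 0.018270 + 0.059280 + 0.004615 = 0.098695
Configurations with root rot contribute 0.063895, so
  P(root rot | wilting) = 0.063895 / 0.098695 ≈ 0.647

Now also conditioning on underwatering=true:
Enumerate both values of root rot and weight by the priors:
  P(wilting | underwatering) = 0.42×0.87 + 0.71×0.13
        = 0.365400 + 0.092300 = 0.457700
Keeping only the root rot-present terms gives 0.092300, so
  P(root rot | wilting, underwatering) = 0.092300 / 0.457700 ≈ 0.202
The drop from 0.647 to 0.202 is the explaining-away (discounting) effect.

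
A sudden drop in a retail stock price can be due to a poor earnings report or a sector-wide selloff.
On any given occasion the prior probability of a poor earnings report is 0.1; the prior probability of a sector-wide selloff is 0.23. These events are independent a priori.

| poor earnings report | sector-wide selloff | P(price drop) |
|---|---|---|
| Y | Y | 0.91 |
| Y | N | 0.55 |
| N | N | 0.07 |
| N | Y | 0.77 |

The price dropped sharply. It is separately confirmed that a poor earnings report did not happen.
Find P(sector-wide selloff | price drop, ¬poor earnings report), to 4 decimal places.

P(sector-wide selloff | price drop, ¬poor earnings report) ≈ 0.7667

Numerator (weight on configurations with sector-wide selloff): 0.77×0.23 = 0.177100
Denominator P(price drop | ¬poor earnings report): 0.07×0.77 + 0.77×0.23 = 0.231000
Posterior = 0.177100 / 0.231000 ≈ 0.7667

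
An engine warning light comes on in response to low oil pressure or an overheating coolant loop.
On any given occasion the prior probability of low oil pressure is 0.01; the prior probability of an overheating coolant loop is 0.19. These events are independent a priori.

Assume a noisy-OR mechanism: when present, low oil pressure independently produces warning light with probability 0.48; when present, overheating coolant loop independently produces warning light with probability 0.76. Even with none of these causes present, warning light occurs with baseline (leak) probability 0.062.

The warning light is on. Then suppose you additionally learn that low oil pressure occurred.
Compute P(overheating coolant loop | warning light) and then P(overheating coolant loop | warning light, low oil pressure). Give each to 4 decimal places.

P(overheating coolant loop | warning light) ≈ 0.7324; P(overheating coolant loop | warning light, low oil pressure) ≈ 0.2879

Under noisy-OR, P(warning light | causes) = 1 − (1−0.062)·∏(1−qᵢ) over the active causes.
Enumerate the 4 (low oil pressure, overheating coolant loop) configurations and weight by the priors:
  P(warning light) = 0.062·0.99·0.81 + 0.77488·0.99·0.19 + 0.51224·0.01·0.81 + 0.882938·0.01·0.19
        = 0.049718 + 0.145755 + 0.004149 + 0.001678 = 0.201300
Configurations with overheating coolant loop contribute 0.147433, so
  P(overheating coolant loop | warning light) = 0.147433 / 0.201300 ≈ 0.7324

Now also conditioning on low oil pressure=true:
P(warning light | low oil pressure) = 0.51224*0.81 + 0.882938*0.19 = 0.414914 + 0.167758 = 0.582672
Restricting to configurations with overheating coolant loop present: 0.882938*0.19 = 0.167758.
P(overheating coolant loop | warning light, low oil pressure) = 0.167758 / 0.582672 ≈ 0.2879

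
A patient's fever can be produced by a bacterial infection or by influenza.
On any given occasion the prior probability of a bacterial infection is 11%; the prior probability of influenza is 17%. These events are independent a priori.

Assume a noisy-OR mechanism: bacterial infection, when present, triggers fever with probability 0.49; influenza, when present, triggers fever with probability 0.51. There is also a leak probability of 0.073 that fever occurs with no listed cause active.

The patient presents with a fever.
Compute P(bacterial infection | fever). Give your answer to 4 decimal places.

Under noisy-OR, P(fever | causes) = 1 − (1−0.073)·∏(1−qᵢ) over the active causes.
For the numerator, keep only bacterial infection=true terms: 0.048136 + 0.014368 = 0.062504
The normalizing constant is 0.073×0.89×0.83 + 0.54577×0.89×0.17 + 0.52723×0.11×0.83 + 0.768343×0.11×0.17 = 0.199004
P(bacterial infection | fever) = 0.062504/0.199004 ≈ 0.3141

P(bacterial infection | fever) ≈ 0.3141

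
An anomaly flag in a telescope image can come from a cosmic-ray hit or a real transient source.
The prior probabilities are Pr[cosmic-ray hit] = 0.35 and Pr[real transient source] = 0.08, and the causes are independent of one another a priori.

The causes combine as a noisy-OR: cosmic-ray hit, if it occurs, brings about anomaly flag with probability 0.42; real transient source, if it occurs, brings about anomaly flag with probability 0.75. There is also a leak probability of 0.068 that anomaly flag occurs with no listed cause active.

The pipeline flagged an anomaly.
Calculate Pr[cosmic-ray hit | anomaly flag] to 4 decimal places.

Pr[cosmic-ray hit | anomaly flag] ≈ 0.6813

Under noisy-OR, P(anomaly flag | causes) = 1 − (1−0.068)·∏(1−qᵢ) over the active causes.
Numerator (weight on configurations with cosmic-ray hit): 0.147940 + 0.024216 = 0.172156
The normalizing constant is 0.068*0.65*0.92 + 0.767*0.65*0.08 + 0.45944*0.35*0.92 + 0.86486*0.35*0.08 = 0.252704
P(cosmic-ray hit | anomaly flag) = 0.172156/0.252704 ≈ 0.6813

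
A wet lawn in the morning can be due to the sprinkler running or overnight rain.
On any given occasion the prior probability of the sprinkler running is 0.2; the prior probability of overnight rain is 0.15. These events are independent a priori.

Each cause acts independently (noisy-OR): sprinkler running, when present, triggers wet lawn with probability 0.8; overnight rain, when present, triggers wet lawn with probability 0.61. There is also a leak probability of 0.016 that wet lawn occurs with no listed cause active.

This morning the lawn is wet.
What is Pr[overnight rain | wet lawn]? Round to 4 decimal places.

Pr[overnight rain | wet lawn] ≈ 0.4081

Under noisy-OR, P(wet lawn | causes) = 1 − (1−0.016)·∏(1−qᵢ) over the active causes.
Numerator (weight on configurations with overnight rain): 0.073949 + 0.027697 = 0.101646
Normalizer over all consistent configurations: 0.016*0.8*0.85 + 0.61624*0.8*0.15 + 0.8032*0.2*0.85 + 0.923248*0.2*0.15 = 0.249070
Posterior = 0.101646 / 0.249070 ≈ 0.4081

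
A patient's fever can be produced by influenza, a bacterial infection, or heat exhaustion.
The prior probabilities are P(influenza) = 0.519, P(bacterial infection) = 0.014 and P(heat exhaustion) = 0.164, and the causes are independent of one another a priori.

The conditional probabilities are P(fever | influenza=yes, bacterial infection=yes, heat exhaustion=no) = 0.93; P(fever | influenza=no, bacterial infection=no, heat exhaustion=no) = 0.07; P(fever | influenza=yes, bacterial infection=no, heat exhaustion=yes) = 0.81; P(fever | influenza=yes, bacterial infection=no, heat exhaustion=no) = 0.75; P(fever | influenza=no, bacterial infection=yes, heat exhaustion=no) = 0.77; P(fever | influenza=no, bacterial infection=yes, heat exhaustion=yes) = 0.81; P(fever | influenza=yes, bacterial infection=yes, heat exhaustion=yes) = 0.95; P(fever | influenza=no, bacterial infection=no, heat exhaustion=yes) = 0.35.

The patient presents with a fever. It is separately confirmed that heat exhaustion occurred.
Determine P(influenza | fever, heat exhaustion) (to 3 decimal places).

P(fever | heat exhaustion) = 0.35·0.481·0.986 + 0.81·0.481·0.014 + 0.81·0.519·0.986 + 0.95·0.519·0.014 = 0.165993 + 0.005455 + 0.414505 + 0.006903 = 0.592856
Of this, 0.421408 comes from 0.414505 + 0.006903 (the influenza=true cases).
So P(influenza | fever, heat exhaustion) = 0.421408/0.592856 ≈ 0.711.

P(influenza | fever, heat exhaustion) ≈ 0.711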